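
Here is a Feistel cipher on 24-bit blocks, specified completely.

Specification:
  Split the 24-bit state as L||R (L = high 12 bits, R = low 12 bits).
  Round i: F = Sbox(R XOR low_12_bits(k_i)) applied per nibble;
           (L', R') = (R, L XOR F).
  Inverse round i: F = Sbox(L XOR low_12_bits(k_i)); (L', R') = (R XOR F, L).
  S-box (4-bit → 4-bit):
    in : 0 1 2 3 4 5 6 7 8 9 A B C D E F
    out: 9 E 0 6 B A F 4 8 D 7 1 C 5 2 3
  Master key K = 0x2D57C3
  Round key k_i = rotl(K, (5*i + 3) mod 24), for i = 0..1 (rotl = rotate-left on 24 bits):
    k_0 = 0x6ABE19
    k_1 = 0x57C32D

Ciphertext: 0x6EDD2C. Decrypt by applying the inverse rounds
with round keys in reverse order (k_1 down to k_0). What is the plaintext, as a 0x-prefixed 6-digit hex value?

0xBD17E5

s_0 = ciphertext = 0x6EDD2C
s_1 = InvRound(s_0, k_1) = 0x7E56ED
s_2 = InvRound(s_1, k_0) = 0xBD17E5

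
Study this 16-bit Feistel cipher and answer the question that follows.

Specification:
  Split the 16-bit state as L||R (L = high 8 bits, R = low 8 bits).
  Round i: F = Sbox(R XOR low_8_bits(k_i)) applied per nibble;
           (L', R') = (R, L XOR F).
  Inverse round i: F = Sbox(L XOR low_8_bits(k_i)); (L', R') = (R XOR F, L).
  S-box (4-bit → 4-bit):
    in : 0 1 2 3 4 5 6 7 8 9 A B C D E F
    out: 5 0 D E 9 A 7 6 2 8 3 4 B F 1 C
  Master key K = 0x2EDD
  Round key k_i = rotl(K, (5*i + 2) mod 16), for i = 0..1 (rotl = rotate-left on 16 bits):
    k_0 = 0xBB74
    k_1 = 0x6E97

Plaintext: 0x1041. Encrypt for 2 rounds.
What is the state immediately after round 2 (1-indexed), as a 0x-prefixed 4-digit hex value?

s_0 = plaintext = 0x1041
s_1 = Round(s_0, k_0) = 0x41FA
s_2 = Round(s_1, k_1) = 0xFA3E

0xFA3E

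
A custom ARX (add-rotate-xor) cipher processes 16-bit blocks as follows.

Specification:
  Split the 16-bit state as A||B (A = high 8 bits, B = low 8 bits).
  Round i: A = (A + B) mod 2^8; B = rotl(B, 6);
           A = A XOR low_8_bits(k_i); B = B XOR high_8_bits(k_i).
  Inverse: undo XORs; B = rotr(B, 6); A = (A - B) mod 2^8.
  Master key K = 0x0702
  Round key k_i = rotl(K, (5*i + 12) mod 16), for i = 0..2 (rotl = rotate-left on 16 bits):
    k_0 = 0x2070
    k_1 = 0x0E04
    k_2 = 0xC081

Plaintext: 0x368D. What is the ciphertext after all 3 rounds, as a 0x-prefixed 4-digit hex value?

s_0 = plaintext = 0x368D
s_1 = Round(s_0, k_0) = 0xB343
s_2 = Round(s_1, k_1) = 0xF2DE
s_3 = Round(s_2, k_2) = 0x5177

0x5177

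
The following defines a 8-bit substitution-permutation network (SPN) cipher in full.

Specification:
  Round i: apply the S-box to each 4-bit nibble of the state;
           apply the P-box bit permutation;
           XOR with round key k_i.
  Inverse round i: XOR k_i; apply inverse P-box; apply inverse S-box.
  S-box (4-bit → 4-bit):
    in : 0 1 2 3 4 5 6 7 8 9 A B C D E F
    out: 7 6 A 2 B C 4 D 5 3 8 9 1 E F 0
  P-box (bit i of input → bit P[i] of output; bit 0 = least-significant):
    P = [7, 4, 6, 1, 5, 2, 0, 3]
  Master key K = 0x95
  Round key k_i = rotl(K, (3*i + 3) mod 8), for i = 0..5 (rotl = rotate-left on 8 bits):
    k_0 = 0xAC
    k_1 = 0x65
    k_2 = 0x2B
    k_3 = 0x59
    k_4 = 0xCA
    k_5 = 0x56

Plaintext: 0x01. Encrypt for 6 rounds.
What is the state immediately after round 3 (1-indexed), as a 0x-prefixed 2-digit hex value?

0xEB

s_0 = plaintext = 0x01
s_1 = Round(s_0, k_0) = 0xD9
s_2 = Round(s_1, k_1) = 0xF8
s_3 = Round(s_2, k_2) = 0xEB
s_4 = Round(s_3, k_3) = 0xF6
s_5 = Round(s_4, k_4) = 0x8A
s_6 = Round(s_5, k_5) = 0x75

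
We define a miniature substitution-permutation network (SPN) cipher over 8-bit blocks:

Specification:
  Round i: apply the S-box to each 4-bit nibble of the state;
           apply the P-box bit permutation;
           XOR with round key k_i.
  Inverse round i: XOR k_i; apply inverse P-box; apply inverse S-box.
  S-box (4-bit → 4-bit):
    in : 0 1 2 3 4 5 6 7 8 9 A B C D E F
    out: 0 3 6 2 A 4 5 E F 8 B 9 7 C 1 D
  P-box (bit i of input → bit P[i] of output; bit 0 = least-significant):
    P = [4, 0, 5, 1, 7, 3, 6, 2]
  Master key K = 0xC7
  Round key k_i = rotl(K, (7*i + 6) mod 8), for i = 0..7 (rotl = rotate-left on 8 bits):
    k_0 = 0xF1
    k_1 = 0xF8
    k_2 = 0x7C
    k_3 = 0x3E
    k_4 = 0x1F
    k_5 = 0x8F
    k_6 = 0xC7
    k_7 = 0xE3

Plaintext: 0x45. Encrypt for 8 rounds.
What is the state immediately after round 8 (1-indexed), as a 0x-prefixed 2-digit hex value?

s_0 = plaintext = 0x45
s_1 = Round(s_0, k_0) = 0xDD
s_2 = Round(s_1, k_1) = 0x9E
s_3 = Round(s_2, k_2) = 0x68
s_4 = Round(s_3, k_3) = 0xCD
s_5 = Round(s_4, k_4) = 0xF5
s_6 = Round(s_5, k_5) = 0x6B
s_7 = Round(s_6, k_6) = 0x15
s_8 = Round(s_7, k_7) = 0x4B

0x4B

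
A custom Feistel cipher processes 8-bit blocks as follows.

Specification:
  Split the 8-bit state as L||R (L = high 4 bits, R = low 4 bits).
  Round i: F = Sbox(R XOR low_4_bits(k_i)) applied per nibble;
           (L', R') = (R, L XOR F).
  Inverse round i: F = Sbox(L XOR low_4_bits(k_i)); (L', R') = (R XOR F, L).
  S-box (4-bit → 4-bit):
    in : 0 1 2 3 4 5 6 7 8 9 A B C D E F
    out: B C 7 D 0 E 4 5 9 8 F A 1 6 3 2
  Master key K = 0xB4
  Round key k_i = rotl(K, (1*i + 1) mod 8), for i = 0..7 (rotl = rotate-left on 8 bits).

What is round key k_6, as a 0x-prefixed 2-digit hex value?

K = 0xB4
k_0 = rotl(K, (1*0+1) mod 8) = rotl(K, 1) = 0x69
k_1 = rotl(K, (1*1+1) mod 8) = rotl(K, 2) = 0xD2
k_2 = rotl(K, (1*2+1) mod 8) = rotl(K, 3) = 0xA5
k_3 = rotl(K, (1*3+1) mod 8) = rotl(K, 4) = 0x4B
k_4 = rotl(K, (1*4+1) mod 8) = rotl(K, 5) = 0x96
k_5 = rotl(K, (1*5+1) mod 8) = rotl(K, 6) = 0x2D
k_6 = rotl(K, (1*6+1) mod 8) = rotl(K, 7) = 0x5A

0x5A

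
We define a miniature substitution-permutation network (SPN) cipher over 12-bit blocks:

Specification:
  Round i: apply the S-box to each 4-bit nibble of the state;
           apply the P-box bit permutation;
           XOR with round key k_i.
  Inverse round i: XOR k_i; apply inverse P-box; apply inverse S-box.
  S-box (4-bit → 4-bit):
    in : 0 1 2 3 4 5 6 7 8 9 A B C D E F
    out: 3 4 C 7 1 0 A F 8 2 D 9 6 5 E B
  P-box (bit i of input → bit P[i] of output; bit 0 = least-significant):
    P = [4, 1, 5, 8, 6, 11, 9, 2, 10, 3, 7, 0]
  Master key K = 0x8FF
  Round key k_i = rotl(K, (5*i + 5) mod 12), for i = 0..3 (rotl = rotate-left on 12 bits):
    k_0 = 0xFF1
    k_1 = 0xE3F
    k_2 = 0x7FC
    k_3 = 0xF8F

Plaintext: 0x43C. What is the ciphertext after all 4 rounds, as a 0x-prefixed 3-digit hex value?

0x126

s_0 = plaintext = 0x43C
s_1 = Round(s_0, k_0) = 0x193
s_2 = Round(s_1, k_1) = 0x68D
s_3 = Round(s_2, k_2) = 0x7C1
s_4 = Round(s_3, k_3) = 0x126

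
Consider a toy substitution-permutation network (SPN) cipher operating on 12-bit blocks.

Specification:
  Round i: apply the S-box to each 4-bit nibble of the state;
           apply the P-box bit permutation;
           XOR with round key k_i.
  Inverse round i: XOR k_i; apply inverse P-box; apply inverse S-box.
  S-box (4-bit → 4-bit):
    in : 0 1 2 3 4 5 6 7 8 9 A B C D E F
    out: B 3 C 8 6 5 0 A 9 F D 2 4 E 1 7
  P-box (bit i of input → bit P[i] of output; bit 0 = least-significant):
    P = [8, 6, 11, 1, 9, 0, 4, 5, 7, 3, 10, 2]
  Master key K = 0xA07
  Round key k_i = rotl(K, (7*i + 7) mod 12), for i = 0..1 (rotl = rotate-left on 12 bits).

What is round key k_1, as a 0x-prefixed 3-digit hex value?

0x81E

K = 0xA07
k_0 = rotl(K, (7*0+7) mod 12) = rotl(K, 7) = 0x3D0
k_1 = rotl(K, (7*1+7) mod 12) = rotl(K, 2) = 0x81E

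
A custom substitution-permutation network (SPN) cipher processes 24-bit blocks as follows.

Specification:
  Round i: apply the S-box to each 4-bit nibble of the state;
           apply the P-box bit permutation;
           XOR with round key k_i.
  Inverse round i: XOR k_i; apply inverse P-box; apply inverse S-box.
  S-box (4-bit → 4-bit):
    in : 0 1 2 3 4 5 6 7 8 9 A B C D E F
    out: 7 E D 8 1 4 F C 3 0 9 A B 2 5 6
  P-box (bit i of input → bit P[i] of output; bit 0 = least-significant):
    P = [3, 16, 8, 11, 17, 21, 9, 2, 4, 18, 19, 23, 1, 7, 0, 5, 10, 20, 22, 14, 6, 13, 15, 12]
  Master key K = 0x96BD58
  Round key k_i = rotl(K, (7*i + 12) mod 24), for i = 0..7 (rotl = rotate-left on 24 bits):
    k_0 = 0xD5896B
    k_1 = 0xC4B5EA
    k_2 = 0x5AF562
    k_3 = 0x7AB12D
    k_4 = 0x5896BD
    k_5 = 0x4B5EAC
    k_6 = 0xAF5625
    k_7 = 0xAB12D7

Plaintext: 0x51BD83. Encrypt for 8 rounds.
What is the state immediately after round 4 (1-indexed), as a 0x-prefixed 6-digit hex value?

s_0 = plaintext = 0x51BD83
s_1 = Round(s_0, k_0) = 0xA341CB
s_2 = Round(s_1, k_1) = 0x6BEDAC
s_3 = Round(s_2, k_2) = 0x4D0D2D
s_4 = Round(s_3, k_3) = 0x6DB3EA
s_5 = Round(s_4, k_4) = 0xCA2C55
s_6 = Round(s_5, k_5) = 0xCF29DF
s_7 = Round(s_6, k_6) = 0xDE6746
s_8 = Round(s_7, k_7) = 0x603F7C

0x6DB3EA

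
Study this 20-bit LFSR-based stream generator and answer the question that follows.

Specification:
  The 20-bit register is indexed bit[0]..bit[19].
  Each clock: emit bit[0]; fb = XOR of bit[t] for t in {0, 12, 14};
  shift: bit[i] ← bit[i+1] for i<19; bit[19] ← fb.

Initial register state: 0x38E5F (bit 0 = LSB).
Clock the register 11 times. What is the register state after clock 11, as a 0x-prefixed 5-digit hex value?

0xA5271

reg_0 = 0x38E5F
clock 1: out=1, reg = 0x9C72F
clock 2: out=1, reg = 0x4E397
clock 3: out=1, reg = 0x271CB
clock 4: out=1, reg = 0x938E5
clock 5: out=1, reg = 0x49C72
clock 6: out=0, reg = 0xA4E39
clock 7: out=1, reg = 0x5271C
clock 8: out=0, reg = 0x2938E
clock 9: out=0, reg = 0x949C7
clock 10: out=1, reg = 0x4A4E3
clock 11: out=1, reg = 0xA5271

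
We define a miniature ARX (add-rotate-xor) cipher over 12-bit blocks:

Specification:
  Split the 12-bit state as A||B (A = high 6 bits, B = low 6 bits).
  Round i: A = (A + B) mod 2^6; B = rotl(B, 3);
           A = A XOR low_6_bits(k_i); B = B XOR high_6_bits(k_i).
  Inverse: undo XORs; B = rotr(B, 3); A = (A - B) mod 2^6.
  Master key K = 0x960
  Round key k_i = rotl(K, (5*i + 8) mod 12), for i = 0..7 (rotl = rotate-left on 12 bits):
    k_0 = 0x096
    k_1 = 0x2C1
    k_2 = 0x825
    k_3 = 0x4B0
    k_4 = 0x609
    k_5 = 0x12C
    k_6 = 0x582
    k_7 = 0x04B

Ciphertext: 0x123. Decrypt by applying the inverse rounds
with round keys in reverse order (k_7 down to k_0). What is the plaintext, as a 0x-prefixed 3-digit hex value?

s_0 = ciphertext = 0x123
s_1 = InvRound(s_0, k_7) = 0xED4
s_2 = InvRound(s_1, k_6) = 0xA50
s_3 = InvRound(s_2, k_5) = 0x8E2
s_4 = InvRound(s_3, k_4) = 0x4D7
s_5 = InvRound(s_4, k_3) = 0xEE8
s_6 = InvRound(s_5, k_2) = 0x741
s_7 = InvRound(s_6, k_1) = 0x2D1
s_8 = InvRound(s_7, k_0) = 0x0DA

0x0DA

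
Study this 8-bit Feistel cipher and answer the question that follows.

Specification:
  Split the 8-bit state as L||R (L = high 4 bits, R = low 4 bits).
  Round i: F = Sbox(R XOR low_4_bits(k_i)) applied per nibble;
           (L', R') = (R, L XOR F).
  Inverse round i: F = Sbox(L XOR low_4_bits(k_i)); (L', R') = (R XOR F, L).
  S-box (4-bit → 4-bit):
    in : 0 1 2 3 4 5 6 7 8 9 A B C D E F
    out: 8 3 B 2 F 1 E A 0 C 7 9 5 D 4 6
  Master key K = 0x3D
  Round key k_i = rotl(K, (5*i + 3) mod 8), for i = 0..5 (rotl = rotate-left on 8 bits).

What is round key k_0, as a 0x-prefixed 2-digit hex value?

0xE9

K = 0x3D
k_0 = rotl(K, (5*0+3) mod 8) = rotl(K, 3) = 0xE9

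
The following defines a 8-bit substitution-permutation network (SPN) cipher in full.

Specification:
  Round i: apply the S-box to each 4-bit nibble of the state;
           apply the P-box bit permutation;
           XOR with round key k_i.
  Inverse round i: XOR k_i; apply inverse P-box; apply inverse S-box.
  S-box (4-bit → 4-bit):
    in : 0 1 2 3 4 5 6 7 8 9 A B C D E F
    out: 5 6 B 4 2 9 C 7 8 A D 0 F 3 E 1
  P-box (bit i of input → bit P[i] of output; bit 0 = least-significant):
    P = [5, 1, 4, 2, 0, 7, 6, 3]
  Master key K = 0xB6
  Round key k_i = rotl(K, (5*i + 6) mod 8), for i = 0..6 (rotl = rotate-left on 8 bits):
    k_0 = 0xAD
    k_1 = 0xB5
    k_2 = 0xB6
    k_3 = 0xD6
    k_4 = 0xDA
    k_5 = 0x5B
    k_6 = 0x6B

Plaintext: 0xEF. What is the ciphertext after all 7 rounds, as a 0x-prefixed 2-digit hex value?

0xB9

s_0 = plaintext = 0xEF
s_1 = Round(s_0, k_0) = 0x45
s_2 = Round(s_1, k_1) = 0x11
s_3 = Round(s_2, k_2) = 0x64
s_4 = Round(s_3, k_3) = 0x9C
s_5 = Round(s_4, k_4) = 0x64
s_6 = Round(s_5, k_5) = 0x11
s_7 = Round(s_6, k_6) = 0xB9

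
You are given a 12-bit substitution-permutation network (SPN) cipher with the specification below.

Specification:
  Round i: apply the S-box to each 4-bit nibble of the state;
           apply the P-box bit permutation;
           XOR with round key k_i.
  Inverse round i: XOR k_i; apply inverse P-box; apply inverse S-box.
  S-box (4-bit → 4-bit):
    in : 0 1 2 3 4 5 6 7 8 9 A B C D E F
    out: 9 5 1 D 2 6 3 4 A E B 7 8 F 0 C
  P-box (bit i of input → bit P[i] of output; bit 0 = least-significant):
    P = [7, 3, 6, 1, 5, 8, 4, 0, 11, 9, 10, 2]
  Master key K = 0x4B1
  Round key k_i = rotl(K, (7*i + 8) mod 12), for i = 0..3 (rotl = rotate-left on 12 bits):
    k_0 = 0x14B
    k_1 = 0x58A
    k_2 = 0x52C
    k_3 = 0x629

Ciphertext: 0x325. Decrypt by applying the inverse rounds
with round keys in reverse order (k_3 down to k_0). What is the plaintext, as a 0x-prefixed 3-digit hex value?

0x2A1

s_0 = ciphertext = 0x325
s_1 = InvRound(s_0, k_3) = 0xF44
s_2 = InvRound(s_1, k_2) = 0x625
s_3 = InvRound(s_2, k_1) = 0x8AA
s_4 = InvRound(s_3, k_0) = 0x2A1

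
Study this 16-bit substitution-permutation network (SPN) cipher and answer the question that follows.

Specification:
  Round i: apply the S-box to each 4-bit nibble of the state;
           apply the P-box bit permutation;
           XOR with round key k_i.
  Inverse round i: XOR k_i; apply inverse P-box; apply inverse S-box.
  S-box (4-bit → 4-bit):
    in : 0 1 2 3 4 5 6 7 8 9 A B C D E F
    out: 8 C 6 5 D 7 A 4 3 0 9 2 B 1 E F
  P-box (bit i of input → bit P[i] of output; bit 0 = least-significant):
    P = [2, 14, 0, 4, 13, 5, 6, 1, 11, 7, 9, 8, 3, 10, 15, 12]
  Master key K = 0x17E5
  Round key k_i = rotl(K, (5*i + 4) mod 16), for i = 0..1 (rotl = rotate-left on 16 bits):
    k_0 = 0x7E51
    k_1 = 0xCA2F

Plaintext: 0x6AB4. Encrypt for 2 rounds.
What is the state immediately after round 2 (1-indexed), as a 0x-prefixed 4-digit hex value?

s_0 = plaintext = 0x6AB4
s_1 = Round(s_0, k_0) = 0x6364
s_2 = Round(s_1, k_1) = 0xD418

0xD418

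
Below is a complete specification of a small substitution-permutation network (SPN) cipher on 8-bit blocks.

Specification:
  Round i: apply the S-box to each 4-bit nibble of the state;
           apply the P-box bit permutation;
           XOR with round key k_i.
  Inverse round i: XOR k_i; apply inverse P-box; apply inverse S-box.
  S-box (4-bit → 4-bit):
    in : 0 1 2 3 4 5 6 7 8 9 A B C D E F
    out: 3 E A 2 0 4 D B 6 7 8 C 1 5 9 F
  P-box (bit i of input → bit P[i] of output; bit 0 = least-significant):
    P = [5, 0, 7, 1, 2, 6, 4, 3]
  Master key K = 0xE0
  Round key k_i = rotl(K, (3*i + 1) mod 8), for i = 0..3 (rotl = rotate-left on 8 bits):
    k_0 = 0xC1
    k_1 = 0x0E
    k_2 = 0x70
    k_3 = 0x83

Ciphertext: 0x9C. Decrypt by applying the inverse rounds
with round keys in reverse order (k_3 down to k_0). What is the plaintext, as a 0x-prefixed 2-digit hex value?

0x93

s_0 = ciphertext = 0x9C
s_1 = InvRound(s_0, k_3) = 0x62
s_2 = InvRound(s_1, k_2) = 0x5A
s_3 = InvRound(s_2, k_1) = 0x94
s_4 = InvRound(s_3, k_0) = 0x93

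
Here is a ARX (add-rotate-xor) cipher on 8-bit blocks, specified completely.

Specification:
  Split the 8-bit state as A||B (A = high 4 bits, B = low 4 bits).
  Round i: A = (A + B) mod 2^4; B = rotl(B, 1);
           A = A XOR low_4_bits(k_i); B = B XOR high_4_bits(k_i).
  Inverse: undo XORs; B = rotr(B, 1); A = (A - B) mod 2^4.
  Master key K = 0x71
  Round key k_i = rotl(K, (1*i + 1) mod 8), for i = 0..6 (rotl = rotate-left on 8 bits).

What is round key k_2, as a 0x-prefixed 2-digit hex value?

0x8B

K = 0x71
k_0 = rotl(K, (1*0+1) mod 8) = rotl(K, 1) = 0xE2
k_1 = rotl(K, (1*1+1) mod 8) = rotl(K, 2) = 0xC5
k_2 = rotl(K, (1*2+1) mod 8) = rotl(K, 3) = 0x8B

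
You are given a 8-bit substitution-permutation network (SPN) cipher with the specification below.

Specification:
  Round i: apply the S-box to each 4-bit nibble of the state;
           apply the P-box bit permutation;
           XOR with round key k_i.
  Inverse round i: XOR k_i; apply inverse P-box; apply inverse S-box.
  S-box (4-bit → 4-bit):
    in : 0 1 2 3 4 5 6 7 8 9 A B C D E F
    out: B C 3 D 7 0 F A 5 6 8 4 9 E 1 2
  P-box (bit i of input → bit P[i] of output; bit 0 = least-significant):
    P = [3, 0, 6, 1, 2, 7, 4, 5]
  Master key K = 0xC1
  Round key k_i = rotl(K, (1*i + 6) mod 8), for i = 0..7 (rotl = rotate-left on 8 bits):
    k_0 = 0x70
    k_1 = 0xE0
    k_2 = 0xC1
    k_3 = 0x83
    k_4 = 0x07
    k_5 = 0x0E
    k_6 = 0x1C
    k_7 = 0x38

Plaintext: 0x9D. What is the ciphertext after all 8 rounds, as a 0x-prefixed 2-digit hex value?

s_0 = plaintext = 0x9D
s_1 = Round(s_0, k_0) = 0xA3
s_2 = Round(s_1, k_1) = 0x8A
s_3 = Round(s_2, k_2) = 0xD7
s_4 = Round(s_3, k_3) = 0x30
s_5 = Round(s_4, k_4) = 0x38
s_6 = Round(s_5, k_5) = 0x72
s_7 = Round(s_6, k_6) = 0xB5
s_8 = Round(s_7, k_7) = 0x28

0x28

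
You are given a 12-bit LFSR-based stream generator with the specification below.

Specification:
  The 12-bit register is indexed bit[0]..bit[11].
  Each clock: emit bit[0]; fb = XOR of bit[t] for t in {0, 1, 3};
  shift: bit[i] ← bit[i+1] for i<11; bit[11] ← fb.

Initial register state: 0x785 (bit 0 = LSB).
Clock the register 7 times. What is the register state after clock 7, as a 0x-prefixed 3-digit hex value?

reg_0 = 0x785
clock 1: out=1, reg = 0xBC2
clock 2: out=0, reg = 0xDE1
clock 3: out=1, reg = 0xEF0
clock 4: out=0, reg = 0x778
clock 5: out=0, reg = 0xBBC
clock 6: out=0, reg = 0xDDE
clock 7: out=0, reg = 0x6EF

0x6EF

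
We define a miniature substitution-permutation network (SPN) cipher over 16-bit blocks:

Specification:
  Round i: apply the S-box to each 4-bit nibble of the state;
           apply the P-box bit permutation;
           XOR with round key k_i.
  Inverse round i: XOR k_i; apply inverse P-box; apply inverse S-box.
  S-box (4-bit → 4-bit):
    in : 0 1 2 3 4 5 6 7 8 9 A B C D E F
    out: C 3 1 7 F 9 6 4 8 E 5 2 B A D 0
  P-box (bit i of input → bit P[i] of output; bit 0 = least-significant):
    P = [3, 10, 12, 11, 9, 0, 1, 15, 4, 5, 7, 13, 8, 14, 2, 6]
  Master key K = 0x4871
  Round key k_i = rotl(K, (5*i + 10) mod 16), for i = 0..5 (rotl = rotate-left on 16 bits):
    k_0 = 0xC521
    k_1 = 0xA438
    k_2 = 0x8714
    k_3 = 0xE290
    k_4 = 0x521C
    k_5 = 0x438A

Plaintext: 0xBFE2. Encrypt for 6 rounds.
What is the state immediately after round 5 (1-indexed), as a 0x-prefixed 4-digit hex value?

s_0 = plaintext = 0xBFE2
s_1 = Round(s_0, k_0) = 0x072B
s_2 = Round(s_1, k_1) = 0xA2FC
s_3 = Round(s_2, k_2) = 0x8A08
s_4 = Round(s_3, k_3) = 0x6A42
s_5 = Round(s_4, k_4) = 0x9083
s_6 = Round(s_5, k_5) = 0xB746

0x9083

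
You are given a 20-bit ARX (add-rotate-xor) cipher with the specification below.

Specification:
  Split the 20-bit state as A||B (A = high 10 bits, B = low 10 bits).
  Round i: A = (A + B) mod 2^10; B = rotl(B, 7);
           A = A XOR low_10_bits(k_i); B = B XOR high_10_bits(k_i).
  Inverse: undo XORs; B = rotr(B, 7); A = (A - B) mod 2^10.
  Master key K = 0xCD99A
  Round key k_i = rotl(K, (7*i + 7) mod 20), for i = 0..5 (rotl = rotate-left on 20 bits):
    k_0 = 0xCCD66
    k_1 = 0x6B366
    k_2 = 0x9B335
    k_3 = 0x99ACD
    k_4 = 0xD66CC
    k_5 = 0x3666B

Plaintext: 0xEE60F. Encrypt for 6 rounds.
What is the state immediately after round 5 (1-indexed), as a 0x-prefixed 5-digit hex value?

0xB7FB8

s_0 = plaintext = 0xEE60F
s_1 = Round(s_0, k_0) = 0x2B8F2
s_2 = Round(s_1, k_1) = 0xB18B2
s_3 = Round(s_2, k_2) = 0x1377A
s_4 = Round(s_3, k_3) = 0x42B09
s_5 = Round(s_4, k_4) = 0xB7FB8
s_6 = Round(s_5, k_5) = 0x3F0AE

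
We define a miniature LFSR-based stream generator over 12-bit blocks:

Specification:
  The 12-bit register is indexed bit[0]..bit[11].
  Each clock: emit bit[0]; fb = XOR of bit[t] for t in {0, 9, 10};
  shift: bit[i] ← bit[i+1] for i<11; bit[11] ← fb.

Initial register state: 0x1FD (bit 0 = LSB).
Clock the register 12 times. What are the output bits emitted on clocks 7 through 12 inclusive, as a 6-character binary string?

111000

reg_0 = 0x1FD
clock 1: out=1, reg = 0x8FE
clock 2: out=0, reg = 0x47F
clock 3: out=1, reg = 0x23F
clock 4: out=1, reg = 0x11F
clock 5: out=1, reg = 0x88F
clock 6: out=1, reg = 0xC47
clock 7: out=1, reg = 0x623
clock 8: out=1, reg = 0xB11
clock 9: out=1, reg = 0x588
clock 10: out=0, reg = 0xAC4
clock 11: out=0, reg = 0xD62
clock 12: out=0, reg = 0xEB1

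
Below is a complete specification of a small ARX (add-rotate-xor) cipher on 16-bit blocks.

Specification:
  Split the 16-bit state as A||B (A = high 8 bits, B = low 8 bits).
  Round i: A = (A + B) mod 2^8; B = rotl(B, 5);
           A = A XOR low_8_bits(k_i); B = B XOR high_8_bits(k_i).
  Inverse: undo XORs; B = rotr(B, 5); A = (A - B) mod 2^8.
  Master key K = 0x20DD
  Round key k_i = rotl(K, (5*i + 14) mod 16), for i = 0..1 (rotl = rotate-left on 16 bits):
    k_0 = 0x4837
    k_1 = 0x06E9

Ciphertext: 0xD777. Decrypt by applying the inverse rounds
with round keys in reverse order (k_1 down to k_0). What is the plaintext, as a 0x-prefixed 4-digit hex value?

s_0 = ciphertext = 0xD777
s_1 = InvRound(s_0, k_1) = 0xB38B
s_2 = InvRound(s_1, k_0) = 0x661E

0x661E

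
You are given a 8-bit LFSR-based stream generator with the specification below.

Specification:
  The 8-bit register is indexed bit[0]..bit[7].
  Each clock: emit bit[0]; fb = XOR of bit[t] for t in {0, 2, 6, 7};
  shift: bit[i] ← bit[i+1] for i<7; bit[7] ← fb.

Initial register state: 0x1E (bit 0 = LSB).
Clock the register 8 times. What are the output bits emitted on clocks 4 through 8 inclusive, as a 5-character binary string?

11000

reg_0 = 0x1E
clock 1: out=0, reg = 0x8F
clock 2: out=1, reg = 0xC7
clock 3: out=1, reg = 0x63
clock 4: out=1, reg = 0x31
clock 5: out=1, reg = 0x98
clock 6: out=0, reg = 0xCC
clock 7: out=0, reg = 0xE6
clock 8: out=0, reg = 0xF3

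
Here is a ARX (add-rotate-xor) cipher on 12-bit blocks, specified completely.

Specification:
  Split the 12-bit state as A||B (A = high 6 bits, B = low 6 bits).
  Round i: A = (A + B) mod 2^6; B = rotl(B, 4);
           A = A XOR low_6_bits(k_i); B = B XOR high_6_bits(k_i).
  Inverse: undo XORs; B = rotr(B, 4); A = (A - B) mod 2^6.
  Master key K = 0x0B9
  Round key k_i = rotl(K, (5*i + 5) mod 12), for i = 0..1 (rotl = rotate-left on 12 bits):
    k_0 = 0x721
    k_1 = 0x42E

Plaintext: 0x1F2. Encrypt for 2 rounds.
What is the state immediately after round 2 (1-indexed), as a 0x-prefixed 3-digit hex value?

s_0 = plaintext = 0x1F2
s_1 = Round(s_0, k_0) = 0x630
s_2 = Round(s_1, k_1) = 0x99C

0x99C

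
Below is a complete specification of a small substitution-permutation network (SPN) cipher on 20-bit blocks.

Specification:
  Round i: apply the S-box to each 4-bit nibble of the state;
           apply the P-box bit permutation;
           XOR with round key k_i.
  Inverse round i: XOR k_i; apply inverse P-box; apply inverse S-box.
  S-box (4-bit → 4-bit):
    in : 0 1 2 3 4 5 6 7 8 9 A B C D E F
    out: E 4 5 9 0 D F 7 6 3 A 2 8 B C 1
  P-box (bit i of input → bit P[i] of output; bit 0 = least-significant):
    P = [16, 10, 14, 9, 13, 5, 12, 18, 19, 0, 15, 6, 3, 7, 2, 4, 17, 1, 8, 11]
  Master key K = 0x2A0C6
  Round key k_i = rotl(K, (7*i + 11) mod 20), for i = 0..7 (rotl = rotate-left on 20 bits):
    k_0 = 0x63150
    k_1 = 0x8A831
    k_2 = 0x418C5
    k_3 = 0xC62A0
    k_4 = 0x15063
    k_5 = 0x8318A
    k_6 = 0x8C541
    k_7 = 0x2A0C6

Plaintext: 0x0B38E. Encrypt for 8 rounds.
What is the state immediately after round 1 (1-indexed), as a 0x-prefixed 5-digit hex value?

0xE6AB2

s_0 = plaintext = 0x0B38E
s_1 = Round(s_0, k_0) = 0xE6AB2
s_2 = Round(s_1, k_1) = 0x9E1CC
s_3 = Round(s_2, k_2) = 0x29AD3
s_4 = Round(s_3, k_3) = 0xB4149
s_5 = Round(s_4, k_4) = 0x0D461
s_6 = Round(s_5, k_5) = 0xC4830
s_7 = Round(s_6, k_6) = 0xC2B40
s_8 = Round(s_7, k_7) = 0x2EECB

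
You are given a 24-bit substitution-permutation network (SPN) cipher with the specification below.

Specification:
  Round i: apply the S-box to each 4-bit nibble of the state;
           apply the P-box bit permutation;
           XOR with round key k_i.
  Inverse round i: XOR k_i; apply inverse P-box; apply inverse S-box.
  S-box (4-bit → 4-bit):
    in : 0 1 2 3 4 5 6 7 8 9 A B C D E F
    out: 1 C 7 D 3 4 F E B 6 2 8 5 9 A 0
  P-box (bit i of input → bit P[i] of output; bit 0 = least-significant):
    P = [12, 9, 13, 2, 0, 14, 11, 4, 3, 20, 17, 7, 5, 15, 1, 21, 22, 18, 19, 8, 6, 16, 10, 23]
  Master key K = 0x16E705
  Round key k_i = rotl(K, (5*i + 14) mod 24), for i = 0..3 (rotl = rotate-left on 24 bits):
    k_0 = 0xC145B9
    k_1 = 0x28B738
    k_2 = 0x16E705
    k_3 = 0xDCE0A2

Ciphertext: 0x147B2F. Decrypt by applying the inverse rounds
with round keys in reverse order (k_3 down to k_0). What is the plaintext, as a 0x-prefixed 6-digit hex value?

0xF2374D

s_0 = ciphertext = 0x147B2F
s_1 = InvRound(s_0, k_3) = 0xB3ADC8
s_2 = InvRound(s_1, k_2) = 0x8ABD2E
s_3 = InvRound(s_2, k_1) = 0xBF151E
s_4 = InvRound(s_3, k_0) = 0xF2374D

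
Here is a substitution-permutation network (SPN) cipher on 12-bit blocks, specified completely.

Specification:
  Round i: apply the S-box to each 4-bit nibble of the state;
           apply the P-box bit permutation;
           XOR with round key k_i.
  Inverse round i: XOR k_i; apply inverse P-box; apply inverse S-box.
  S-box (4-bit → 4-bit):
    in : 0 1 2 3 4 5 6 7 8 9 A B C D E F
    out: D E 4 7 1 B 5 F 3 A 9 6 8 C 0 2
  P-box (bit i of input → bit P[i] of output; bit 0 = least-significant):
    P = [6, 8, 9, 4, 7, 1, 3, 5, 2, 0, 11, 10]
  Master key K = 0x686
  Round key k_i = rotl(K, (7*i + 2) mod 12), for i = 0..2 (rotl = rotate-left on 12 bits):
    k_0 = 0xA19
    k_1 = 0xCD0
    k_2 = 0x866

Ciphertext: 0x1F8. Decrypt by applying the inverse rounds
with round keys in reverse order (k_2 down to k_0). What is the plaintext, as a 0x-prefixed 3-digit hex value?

0x8B9

s_0 = ciphertext = 0x1F8
s_1 = InvRound(s_0, k_2) = 0x639
s_2 = InvRound(s_1, k_1) = 0xB06
s_3 = InvRound(s_2, k_0) = 0x8B9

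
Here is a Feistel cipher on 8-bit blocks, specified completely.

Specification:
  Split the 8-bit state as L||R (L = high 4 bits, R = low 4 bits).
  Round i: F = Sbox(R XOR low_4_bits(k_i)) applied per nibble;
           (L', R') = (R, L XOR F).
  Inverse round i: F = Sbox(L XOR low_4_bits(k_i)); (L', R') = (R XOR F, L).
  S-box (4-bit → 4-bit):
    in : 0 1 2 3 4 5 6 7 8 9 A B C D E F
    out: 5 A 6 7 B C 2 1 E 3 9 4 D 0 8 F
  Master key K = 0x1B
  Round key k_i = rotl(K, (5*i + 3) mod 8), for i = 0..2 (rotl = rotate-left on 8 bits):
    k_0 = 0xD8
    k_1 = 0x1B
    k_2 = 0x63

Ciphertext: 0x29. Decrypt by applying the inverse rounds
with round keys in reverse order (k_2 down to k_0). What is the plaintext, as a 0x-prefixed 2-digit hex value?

s_0 = ciphertext = 0x29
s_1 = InvRound(s_0, k_2) = 0x32
s_2 = InvRound(s_1, k_1) = 0xC3
s_3 = InvRound(s_2, k_0) = 0x8C

0x8C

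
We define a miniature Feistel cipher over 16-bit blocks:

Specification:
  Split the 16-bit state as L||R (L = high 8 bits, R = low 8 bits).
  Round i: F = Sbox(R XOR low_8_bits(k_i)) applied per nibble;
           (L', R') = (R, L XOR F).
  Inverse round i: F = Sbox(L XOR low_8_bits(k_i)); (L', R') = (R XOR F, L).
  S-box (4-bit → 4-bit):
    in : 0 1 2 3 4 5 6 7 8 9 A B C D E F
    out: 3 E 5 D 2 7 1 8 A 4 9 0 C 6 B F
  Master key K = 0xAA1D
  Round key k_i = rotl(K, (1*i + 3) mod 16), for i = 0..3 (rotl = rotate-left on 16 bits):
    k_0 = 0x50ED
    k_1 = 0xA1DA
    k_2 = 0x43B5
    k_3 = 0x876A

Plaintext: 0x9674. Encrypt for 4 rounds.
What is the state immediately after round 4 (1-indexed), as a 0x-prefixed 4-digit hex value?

s_0 = plaintext = 0x9674
s_1 = Round(s_0, k_0) = 0x74D2
s_2 = Round(s_1, k_1) = 0xD24E
s_3 = Round(s_2, k_2) = 0x4E22
s_4 = Round(s_3, k_3) = 0x2264

0x2264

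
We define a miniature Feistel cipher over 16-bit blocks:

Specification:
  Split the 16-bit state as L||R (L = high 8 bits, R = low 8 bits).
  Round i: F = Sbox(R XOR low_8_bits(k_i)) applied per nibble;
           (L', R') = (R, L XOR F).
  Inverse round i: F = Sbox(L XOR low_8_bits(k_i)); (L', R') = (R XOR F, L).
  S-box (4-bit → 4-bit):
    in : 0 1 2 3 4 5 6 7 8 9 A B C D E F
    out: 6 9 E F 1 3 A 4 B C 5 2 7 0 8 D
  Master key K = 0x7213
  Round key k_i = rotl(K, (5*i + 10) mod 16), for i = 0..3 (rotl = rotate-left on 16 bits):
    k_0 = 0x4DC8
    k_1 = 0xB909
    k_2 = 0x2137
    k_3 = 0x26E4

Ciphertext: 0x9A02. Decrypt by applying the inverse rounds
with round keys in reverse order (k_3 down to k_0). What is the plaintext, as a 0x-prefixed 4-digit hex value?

s_0 = ciphertext = 0x9A02
s_1 = InvRound(s_0, k_3) = 0x4A9A
s_2 = InvRound(s_1, k_2) = 0xDA4A
s_3 = InvRound(s_2, k_1) = 0x45DA
s_4 = InvRound(s_3, k_0) = 0x6A45

0x6A45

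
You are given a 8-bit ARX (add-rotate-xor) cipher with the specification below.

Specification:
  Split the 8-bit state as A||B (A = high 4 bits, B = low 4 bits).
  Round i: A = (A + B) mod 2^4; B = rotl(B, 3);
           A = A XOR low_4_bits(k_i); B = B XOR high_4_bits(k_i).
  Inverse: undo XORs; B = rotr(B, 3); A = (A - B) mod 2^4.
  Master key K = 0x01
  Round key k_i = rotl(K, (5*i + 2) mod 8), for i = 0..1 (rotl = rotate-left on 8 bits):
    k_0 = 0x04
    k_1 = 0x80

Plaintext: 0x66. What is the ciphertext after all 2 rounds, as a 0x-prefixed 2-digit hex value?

0xB1

s_0 = plaintext = 0x66
s_1 = Round(s_0, k_0) = 0x83
s_2 = Round(s_1, k_1) = 0xB1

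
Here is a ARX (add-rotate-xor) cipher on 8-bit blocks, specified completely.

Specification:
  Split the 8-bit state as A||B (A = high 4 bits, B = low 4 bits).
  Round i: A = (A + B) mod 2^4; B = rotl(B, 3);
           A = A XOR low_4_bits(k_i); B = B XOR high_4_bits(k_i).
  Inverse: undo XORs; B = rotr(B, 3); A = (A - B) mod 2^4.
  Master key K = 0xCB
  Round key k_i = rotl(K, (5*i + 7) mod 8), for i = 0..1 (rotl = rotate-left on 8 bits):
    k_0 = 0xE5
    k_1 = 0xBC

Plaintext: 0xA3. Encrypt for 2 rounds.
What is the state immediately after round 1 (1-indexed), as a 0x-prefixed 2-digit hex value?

s_0 = plaintext = 0xA3
s_1 = Round(s_0, k_0) = 0x87
s_2 = Round(s_1, k_1) = 0x30

0x87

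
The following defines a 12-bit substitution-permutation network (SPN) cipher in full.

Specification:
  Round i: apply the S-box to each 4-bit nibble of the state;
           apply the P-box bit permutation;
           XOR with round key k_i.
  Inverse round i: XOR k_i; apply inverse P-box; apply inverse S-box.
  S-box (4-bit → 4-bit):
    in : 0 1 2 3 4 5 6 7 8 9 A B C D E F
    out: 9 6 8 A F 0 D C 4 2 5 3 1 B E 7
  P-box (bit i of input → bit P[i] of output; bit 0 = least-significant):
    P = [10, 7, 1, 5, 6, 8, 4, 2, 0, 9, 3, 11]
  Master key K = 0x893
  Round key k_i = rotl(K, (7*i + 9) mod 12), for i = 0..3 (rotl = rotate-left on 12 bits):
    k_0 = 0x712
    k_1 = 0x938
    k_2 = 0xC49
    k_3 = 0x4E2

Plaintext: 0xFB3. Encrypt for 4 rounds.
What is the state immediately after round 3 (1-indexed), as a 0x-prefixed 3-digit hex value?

0x5D6

s_0 = plaintext = 0xFB3
s_1 = Round(s_0, k_0) = 0x4FB
s_2 = Round(s_1, k_1) = 0x6E1
s_3 = Round(s_2, k_2) = 0x5D6
s_4 = Round(s_3, k_3) = 0x184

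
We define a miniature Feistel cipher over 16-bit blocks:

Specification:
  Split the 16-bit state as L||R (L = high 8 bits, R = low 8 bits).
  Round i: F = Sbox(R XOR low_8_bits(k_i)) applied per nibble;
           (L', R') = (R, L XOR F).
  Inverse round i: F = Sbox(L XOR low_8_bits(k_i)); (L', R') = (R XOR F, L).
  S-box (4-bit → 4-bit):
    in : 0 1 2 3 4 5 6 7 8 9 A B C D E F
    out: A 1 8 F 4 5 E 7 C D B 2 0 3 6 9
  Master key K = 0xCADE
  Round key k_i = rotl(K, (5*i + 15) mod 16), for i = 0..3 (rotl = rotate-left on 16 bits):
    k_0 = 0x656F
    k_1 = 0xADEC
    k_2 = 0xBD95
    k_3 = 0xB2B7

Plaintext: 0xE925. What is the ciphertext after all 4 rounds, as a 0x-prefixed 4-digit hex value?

s_0 = plaintext = 0xE925
s_1 = Round(s_0, k_0) = 0x25A2
s_2 = Round(s_1, k_1) = 0xA263
s_3 = Round(s_2, k_2) = 0x633C
s_4 = Round(s_3, k_3) = 0x3CA1

0x3CA1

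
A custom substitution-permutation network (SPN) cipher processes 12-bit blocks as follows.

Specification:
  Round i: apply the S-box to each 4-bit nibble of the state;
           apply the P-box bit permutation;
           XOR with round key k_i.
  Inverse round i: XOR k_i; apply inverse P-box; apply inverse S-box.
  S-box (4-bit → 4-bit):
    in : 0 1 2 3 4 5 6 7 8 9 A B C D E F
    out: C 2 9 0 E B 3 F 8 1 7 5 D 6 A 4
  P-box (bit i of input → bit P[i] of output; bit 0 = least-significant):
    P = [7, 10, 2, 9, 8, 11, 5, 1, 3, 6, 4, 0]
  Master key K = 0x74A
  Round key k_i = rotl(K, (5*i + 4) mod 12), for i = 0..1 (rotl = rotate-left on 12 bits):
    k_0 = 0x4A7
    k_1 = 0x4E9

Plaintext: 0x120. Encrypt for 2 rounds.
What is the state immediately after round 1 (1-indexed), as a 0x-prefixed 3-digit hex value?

0x7E1

s_0 = plaintext = 0x120
s_1 = Round(s_0, k_0) = 0x7E1
s_2 = Round(s_1, k_1) = 0x8B2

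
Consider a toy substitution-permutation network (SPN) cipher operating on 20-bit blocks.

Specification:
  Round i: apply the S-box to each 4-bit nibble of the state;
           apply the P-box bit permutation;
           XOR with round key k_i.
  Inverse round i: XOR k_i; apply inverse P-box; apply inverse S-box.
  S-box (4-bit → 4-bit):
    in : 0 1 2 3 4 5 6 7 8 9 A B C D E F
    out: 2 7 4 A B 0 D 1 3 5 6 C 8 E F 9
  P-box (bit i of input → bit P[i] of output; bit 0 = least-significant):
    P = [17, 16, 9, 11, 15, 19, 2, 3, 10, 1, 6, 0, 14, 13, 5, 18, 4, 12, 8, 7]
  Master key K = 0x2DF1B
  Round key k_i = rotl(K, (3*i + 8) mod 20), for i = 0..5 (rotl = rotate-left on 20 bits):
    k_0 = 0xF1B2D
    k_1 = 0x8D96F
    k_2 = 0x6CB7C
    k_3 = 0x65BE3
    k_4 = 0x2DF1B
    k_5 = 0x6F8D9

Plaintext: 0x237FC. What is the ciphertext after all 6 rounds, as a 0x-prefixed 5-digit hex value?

0x1E8A5

s_0 = plaintext = 0x237FC
s_1 = Round(s_0, k_0) = 0xBB625
s_2 = Round(s_1, k_1) = 0xCDC8A
s_3 = Round(s_2, k_2) = 0xB69DD
s_4 = Round(s_3, k_3) = 0xB140F
s_5 = Round(s_4, k_4) = 0x8B2B8
s_6 = Round(s_5, k_5) = 0x1E8A5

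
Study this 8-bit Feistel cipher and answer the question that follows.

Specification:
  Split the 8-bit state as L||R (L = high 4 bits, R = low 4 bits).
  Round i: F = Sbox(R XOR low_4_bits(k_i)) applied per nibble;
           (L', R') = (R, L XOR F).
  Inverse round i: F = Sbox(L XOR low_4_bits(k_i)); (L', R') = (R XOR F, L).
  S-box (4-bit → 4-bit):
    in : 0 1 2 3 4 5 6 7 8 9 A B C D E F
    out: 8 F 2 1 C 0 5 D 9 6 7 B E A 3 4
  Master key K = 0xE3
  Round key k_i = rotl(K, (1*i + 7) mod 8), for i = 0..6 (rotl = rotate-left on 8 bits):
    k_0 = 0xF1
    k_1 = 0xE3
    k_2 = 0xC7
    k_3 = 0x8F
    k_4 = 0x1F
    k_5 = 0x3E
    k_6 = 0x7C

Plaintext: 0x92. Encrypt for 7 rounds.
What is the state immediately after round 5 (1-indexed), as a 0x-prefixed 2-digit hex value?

s_0 = plaintext = 0x92
s_1 = Round(s_0, k_0) = 0x28
s_2 = Round(s_1, k_1) = 0x89
s_3 = Round(s_2, k_2) = 0x9B
s_4 = Round(s_3, k_3) = 0xB5
s_5 = Round(s_4, k_4) = 0x5C
s_6 = Round(s_5, k_5) = 0xC7
s_7 = Round(s_6, k_6) = 0x77

0x5C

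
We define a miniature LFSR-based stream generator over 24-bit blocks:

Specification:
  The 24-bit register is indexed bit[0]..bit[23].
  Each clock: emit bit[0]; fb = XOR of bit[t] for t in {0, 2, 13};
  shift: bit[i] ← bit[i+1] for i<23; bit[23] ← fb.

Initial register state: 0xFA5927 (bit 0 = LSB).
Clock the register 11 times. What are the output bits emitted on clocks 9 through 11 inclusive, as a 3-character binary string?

reg_0 = 0xFA5927
clock 1: out=1, reg = 0x7D2C93
clock 2: out=1, reg = 0x3E9649
clock 3: out=1, reg = 0x9F4B24
clock 4: out=0, reg = 0xCFA592
clock 5: out=0, reg = 0xE7D2C9
clock 6: out=1, reg = 0xF3E964
clock 7: out=0, reg = 0x79F4B2
clock 8: out=0, reg = 0xBCFA59
clock 9: out=1, reg = 0x5E7D2C
clock 10: out=0, reg = 0x2F3E96
clock 11: out=0, reg = 0x179F4B

100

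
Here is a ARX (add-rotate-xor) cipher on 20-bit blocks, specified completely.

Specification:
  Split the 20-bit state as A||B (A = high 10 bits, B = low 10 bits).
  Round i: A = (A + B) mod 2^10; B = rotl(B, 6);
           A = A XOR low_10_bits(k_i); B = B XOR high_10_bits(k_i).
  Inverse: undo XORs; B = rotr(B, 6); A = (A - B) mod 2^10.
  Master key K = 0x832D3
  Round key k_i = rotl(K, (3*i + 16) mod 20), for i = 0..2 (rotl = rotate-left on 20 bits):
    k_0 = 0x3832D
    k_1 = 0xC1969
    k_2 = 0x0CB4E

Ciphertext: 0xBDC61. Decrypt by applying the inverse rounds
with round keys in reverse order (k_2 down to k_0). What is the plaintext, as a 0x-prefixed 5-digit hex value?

0xED98E

s_0 = ciphertext = 0xBDC61
s_1 = InvRound(s_0, k_2) = 0x22131
s_2 = InvRound(s_1, k_1) = 0x9A778
s_3 = InvRound(s_2, k_0) = 0xED98E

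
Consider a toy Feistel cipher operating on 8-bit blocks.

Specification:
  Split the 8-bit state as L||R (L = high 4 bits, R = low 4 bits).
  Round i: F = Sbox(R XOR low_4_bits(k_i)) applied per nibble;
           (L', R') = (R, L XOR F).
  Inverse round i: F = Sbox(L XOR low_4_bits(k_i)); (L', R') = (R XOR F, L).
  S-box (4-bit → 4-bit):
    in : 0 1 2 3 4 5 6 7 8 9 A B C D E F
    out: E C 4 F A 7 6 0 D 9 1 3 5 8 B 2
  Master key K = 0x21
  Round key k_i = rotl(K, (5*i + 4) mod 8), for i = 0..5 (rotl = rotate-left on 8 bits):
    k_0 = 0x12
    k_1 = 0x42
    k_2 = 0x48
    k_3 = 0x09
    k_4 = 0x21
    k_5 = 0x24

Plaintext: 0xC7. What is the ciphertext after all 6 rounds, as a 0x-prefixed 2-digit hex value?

0xAF

s_0 = plaintext = 0xC7
s_1 = Round(s_0, k_0) = 0x7B
s_2 = Round(s_1, k_1) = 0xBE
s_3 = Round(s_2, k_2) = 0xED
s_4 = Round(s_3, k_3) = 0xD4
s_5 = Round(s_4, k_4) = 0x4A
s_6 = Round(s_5, k_5) = 0xAF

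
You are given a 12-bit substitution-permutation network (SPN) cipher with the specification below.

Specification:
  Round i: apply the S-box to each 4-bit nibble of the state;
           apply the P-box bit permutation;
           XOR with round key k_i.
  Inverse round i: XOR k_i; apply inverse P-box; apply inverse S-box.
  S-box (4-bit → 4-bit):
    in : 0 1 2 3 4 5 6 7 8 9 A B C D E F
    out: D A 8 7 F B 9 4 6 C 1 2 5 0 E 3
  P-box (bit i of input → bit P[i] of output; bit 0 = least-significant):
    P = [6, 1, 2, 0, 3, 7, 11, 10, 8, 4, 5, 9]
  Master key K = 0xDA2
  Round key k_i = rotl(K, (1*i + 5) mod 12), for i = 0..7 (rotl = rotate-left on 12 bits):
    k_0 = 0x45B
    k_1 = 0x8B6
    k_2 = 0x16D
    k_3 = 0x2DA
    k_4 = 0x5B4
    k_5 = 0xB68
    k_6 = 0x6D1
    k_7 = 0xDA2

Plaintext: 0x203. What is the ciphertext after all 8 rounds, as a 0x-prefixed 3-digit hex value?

s_0 = plaintext = 0x203
s_1 = Round(s_0, k_0) = 0xA15
s_2 = Round(s_1, k_1) = 0xD75
s_3 = Round(s_2, k_2) = 0x92E
s_4 = Round(s_3, k_3) = 0x4FD
s_5 = Round(s_4, k_4) = 0x60C
s_6 = Round(s_5, k_5) = 0x424
s_7 = Round(s_6, k_6) = 0x1A6
s_8 = Round(s_7, k_7) = 0xFFB

0xFFB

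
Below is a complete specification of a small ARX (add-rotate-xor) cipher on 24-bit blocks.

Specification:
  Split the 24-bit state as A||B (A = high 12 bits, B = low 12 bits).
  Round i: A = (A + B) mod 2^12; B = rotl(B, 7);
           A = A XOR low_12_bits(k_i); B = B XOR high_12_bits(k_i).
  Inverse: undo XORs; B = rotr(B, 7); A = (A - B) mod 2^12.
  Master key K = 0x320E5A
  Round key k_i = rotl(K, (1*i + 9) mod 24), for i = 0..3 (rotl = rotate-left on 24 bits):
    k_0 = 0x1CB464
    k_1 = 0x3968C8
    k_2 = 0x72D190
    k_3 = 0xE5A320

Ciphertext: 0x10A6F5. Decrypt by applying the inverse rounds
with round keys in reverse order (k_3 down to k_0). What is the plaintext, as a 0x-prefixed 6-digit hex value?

s_0 = ciphertext = 0x10A6F5
s_1 = InvRound(s_0, k_3) = 0xC395F1
s_2 = InvRound(s_1, k_2) = 0x224B85
s_3 = InvRound(s_2, k_1) = 0x87C270
s_4 = InvRound(s_3, k_0) = 0x4B1767

0x4B1767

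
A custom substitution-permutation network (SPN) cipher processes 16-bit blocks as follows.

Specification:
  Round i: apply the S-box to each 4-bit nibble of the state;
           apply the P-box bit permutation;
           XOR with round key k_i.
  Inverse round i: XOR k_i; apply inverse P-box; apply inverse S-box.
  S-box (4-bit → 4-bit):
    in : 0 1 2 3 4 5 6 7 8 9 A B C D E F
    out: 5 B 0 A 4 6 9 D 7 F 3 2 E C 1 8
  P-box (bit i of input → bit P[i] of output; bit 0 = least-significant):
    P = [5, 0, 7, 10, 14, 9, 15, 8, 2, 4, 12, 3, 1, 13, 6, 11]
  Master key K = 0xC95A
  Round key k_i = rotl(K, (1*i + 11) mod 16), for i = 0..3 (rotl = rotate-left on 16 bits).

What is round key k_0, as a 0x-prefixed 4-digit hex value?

K = 0xC95A
k_0 = rotl(K, (1*0+11) mod 16) = rotl(K, 11) = 0xD64A

0xD64A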